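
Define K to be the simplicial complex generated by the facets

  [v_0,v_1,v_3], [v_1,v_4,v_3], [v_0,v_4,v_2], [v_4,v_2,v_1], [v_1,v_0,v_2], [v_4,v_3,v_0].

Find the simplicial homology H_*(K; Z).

We work with the vertex ordering v_0 < v_1 < v_2 < v_3 < v_4. The simplices of K, each written with vertices in increasing order, are:

  0-simplices (5): [v_0], [v_1], [v_2], [v_3], [v_4]
  1-simplices (9): [v_0,v_1], [v_0,v_2], [v_0,v_3], [v_0,v_4], [v_1,v_2], [v_1,v_3], [v_1,v_4], [v_2,v_4], [v_3,v_4]
  2-simplices (6): [v_0,v_1,v_2], [v_0,v_1,v_3], [v_0,v_2,v_4], [v_0,v_3,v_4], [v_1,v_2,v_4], [v_1,v_3,v_4]

so the chain groups are C_0 ≅ Z^5, C_1 ≅ Z^9, C_2 ≅ Z^6.

The boundary map ∂_1: C_1 → C_0 sends each edge [p,q] (with p < q) to q − p. For instance
  ∂[v_1,v_4] = [v_4] − [v_1].
As a 5×9 matrix over Z this has rank 4, with invariant factors (1,1,1,1).

Boundary ∂_2: C_2 → C_1 sends each 2-simplex [p,q,r] to [q,r] − [p,r] + [p,q]. For instance
  ∂[v_0,v_2,v_4] = [v_2,v_4] − [v_0,v_4] + [v_0,v_2],
  ∂[v_0,v_1,v_2] = [v_1,v_2] − [v_0,v_2] + [v_0,v_1].
As a 9×6 matrix over Z this has rank 5, with invariant factors (1,1,1,1,1).

Reading off H_k = ker ∂_k / im ∂_{k+1}:

  H_0: rank C_0 − rank ∂_1 = 5 − 4 = 1, and the invariant factors of ∂_1 are all 1, so H_0 = Z.
  H_1: rank ker ∂_1 − rank ∂_2 = (9 − 4) − 5 = 0, and the invariant factors of ∂_2 are all 1, so H_1 = 0.
  H_2: rank ker ∂_2 − rank ∂_3 = (6 − 5) − 0 = 1, and there is no ∂_3, so H_2 = Z.

H_0 ≅ Z,  H_1 = 0,  H_2 ≅ Z.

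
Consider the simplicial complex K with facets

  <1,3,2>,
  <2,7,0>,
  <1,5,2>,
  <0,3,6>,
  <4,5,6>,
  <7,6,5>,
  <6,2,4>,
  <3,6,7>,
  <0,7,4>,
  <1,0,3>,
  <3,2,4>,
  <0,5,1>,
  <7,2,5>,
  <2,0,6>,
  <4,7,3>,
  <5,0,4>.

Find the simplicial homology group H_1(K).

H_1 = Z^2.

Fix the vertex order 0 < 1 < 2 < 3 < 4 < 5 < 6 < 7 and write every simplex with vertices in increasing order. Then dim K = 2 and the simplices of K are:

  0-simplices (8): [0], [1], [2], [3], [4], [5], [6], [7]
  1-simplices (24): (24 of them)
  2-simplices (16): [0,1,3], [0,1,5], [0,2,6], [0,2,7], [0,3,6], [0,4,5], [0,4,7], [1,2,3], [1,2,5], [2,3,4], [2,4,6], [2,5,7], [3,4,7], [3,6,7], [4,5,6], [5,6,7]

giving chain groups C_0 ≅ Z^8, C_1 ≅ Z^24, C_2 ≅ Z^16.

∂_1: C_1 → C_0 sends each edge [p,q] (with p < q) to q − p.
This gives a 8×24 integer matrix of rank 7; reducing to Smith normal form yields diagonal entries (1,1,1,1,1,1,1).

The boundary map ∂_2: C_2 → C_1 maps a triangle to the signed sum of its edges. For instance
  ∂[2,5,7] = [5,7] − [2,7] + [2,5],
  ∂[0,1,3] = [1,3] − [0,3] + [0,1].
The resulting 24×16 matrix has rank 15, and its Smith normal form has invariant factors (1,1,1,1,1,1,1,1,1,1,1,1,1,1,1).

Computing H_k = (kernel of ∂_k) / (image of ∂_{k+1}):

  H_1: rank ker ∂_1 − rank ∂_2 = (24 − 7) − 15 = 2, and the invariant factors of ∂_2 are all 1, so H_1 = Z^2.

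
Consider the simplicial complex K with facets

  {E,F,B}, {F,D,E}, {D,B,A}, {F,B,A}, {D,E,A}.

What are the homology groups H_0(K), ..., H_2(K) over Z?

H_0 ≅ Z,  H_1 ≅ Z,  H_2 = 0.

Take the total order A < B < D < E < F on the vertex set. Then K (dimension 2) consists of the simplices:

  0-simplices (5): A, B, D, E, F
  1-simplices (10): AB, AD, AE, AF, BD, BE, BF, DE, DF, EF
  2-simplices (5): ABD, ABF, ADE, BEF, DEF

so the chain groups are C_0 ≅ Z^5, C_1 ≅ Z^10, C_2 ≅ Z^5.

The boundary map ∂_1: C_1 → C_0 sends each edge [p,q] (with p < q) to q − p.
This gives a 5×10 integer matrix of rank 4; reducing to Smith normal form yields diagonal entries (1,1,1,1).

Boundary ∂_2: C_2 → C_1 acts by ∂[p,q,r] = [q,r] − [p,r] + [p,q]. For instance
  ∂ADE = DE − AE + AD,
  ∂BEF = EF − BF + BE.
The 10×5 boundary matrix has rank 5 and Smith normal form diag(1,1,1,1,1).

Reading off H_k = ker ∂_k / im ∂_{k+1}:

  H_0: rank C_0 − rank ∂_1 = 5 − 4 = 1, and the invariant factors of ∂_1 are all 1, so H_0 = Z.
  H_1: rank ker ∂_1 − rank ∂_2 = (10 − 4) − 5 = 1, and the invariant factors of ∂_2 are all 1, so H_1 = Z.
  H_2: rank ker ∂_2 − rank ∂_3 = (5 − 5) − 0 = 0, and there is no ∂_3, so H_2 = 0.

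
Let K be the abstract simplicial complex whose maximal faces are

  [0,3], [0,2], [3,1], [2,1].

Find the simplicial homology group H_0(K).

H_0 = Z.

We work with the vertex ordering 0 < 1 < 2 < 3. The simplices of K, each written with vertices in increasing order, are:

  0-simplices (4): [0], [1], [2], [3]
  1-simplices (4): [0,2], [0,3], [1,2], [1,3]

giving chain groups C_0 ≅ Z^4, C_1 ≅ Z^4.

The boundary map ∂_1: C_1 → C_0 is given by ∂[p,q] = [q] − [p]. For instance
  ∂[0,3] = [3] − [0].
The resulting 4×4 matrix has rank 3, and its Smith normal form has invariant factors (1,1,1).

From H_k ≅ ker(∂_k) / im(∂_{k+1}) we obtain:

  H_0: rank C_0 − rank ∂_1 = 4 − 3 = 1, and the invariant factors of ∂_1 are all 1, so H_0 ≅ Z.

(K is a triangulation of the circle S^1.)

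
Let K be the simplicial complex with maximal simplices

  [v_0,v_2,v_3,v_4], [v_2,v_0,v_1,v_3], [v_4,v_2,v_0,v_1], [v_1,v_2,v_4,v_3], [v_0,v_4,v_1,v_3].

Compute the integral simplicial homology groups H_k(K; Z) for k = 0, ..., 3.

K has 5 vertices, 10 edges, 10 triangles, 5 3-simplices.
rank ∂_0 = 0, rank ∂_1 = 4 ⇒ b_0 = 5 − 0 − 4 = 1; all invariant factors of ∂_1 are 1 so no torsion. So H_0 ≅ Z.
rank ∂_1 = 4, rank ∂_2 = 6 ⇒ b_1 = 10 − 4 − 6 = 0; all invariant factors of ∂_2 are 1 so no torsion. So H_1 ≅ 0.
rank ∂_2 = 6, rank ∂_3 = 4 ⇒ b_2 = 10 − 6 − 4 = 0; all invariant factors of ∂_3 are 1 so no torsion. So H_2 ≅ 0.
rank ∂_3 = 4, rank ∂_4 = 0 ⇒ b_3 = 5 − 4 − 0 = 1. So H_3 ≅ Z.

H_0 ≅ Z,  H_1 = 0,  H_2 = 0,  H_3 ≅ Z.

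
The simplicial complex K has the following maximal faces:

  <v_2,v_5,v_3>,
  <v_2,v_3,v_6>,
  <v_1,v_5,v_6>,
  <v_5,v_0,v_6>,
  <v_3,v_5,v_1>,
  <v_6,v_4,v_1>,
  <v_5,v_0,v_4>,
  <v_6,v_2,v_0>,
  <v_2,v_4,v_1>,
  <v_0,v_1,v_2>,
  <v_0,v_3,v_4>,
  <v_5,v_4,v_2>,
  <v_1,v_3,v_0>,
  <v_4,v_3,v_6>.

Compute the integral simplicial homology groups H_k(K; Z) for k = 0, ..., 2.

We work with the vertex ordering v_0 < v_1 < v_2 < v_3 < v_4 < v_5 < v_6. The simplices of K, each written with vertices in increasing order, are:

  0-simplices (7): [v_0], [v_1], [v_2], [v_3], [v_4], [v_5], [v_6]
  1-simplices (21): (21 of them)
  2-simplices (14): (14 of them)

Hence C_0 ≅ Z^7, C_1 ≅ Z^21, C_2 ≅ Z^14.

∂_1: C_1 → C_0 is given by ∂[p,q] = [q] − [p].
The 7×21 boundary matrix has rank 6 and Smith normal form diag(1,1,1,1,1,1).

Boundary ∂_2: C_2 → C_1 maps a triangle to the signed sum of its edges. For instance
  ∂[v_2,v_3,v_6] = [v_3,v_6] − [v_2,v_6] + [v_2,v_3],
  ∂[v_0,v_1,v_3] = [v_1,v_3] − [v_0,v_3] + [v_0,v_1].
As a 21×14 matrix over Z this has rank 13, with invariant factors (1,1,1,1,1,1,1,1,1,1,1,1,1).

Reading off H_k = ker ∂_k / im ∂_{k+1}:

  H_0: rank C_0 − rank ∂_1 = 7 − 6 = 1, and the invariant factors of ∂_1 are all 1, so H_0 = Z.
  H_1: rank ker ∂_1 − rank ∂_2 = (21 − 6) − 13 = 2, and the invariant factors of ∂_2 are all 1, so H_1 = Z^2.
  H_2: rank ker ∂_2 − rank ∂_3 = (14 − 13) − 0 = 1, and there is no ∂_3, so H_2 = Z.

As a check, the Euler characteristic is 7 − 21 + 14 = 0, which agrees with 1 − 2 + 1 = 0.
(K is a triangulation of the torus T^2.)

H_0 ≅ Z,  H_1 ≅ Z^2,  H_2 ≅ Z.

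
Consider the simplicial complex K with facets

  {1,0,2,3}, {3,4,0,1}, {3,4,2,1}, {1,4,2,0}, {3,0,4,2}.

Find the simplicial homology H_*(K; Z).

H_0 ≅ Z,  H_1 = 0,  H_2 = 0,  H_3 ≅ Z.

Fix the vertex order 0 < 1 < 2 < 3 < 4 and write every simplex with vertices in increasing order. Then dim K = 3 and the simplices of K are:

  0-simplices (5): [0], [1], [2], [3], [4]
  1-simplices (10): [0,1], [0,2], [0,3], [0,4], [1,2], [1,3], [1,4], [2,3], [2,4], [3,4]
  2-simplices (10): [0,1,2], [0,1,3], [0,1,4], [0,2,3], [0,2,4], [0,3,4], [1,2,3], [1,2,4], [1,3,4], [2,3,4]
  3-simplices (5): [0,1,2,3], [0,1,2,4], [0,1,3,4], [0,2,3,4], [1,2,3,4]

so the chain groups are C_0 ≅ Z^5, C_1 ≅ Z^10, C_2 ≅ Z^10, C_3 ≅ Z^5.

∂_1: C_1 → C_0 sends each edge [p,q] (with p < q) to q − p.
As a 5×10 matrix over Z this has rank 4, with invariant factors (1,1,1,1).

Boundary ∂_2: C_2 → C_1 acts by ∂[p,q,r] = [q,r] − [p,r] + [p,q]. For instance
  ∂[1,2,3] = [2,3] − [1,3] + [1,2],
  ∂[2,3,4] = [3,4] − [2,4] + [2,3].
The 10×10 boundary matrix has rank 6 and Smith normal form diag(1,1,1,1,1,1).

∂_3: C_3 → C_2 sends each 3-simplex σ to the alternating sum Σ_i (−1)^i (σ with its i-th vertex removed). For instance
  ∂[0,1,2,3] = [1,2,3] − [0,2,3] + [0,1,3] − [0,1,2],
  ∂[1,2,3,4] = [2,3,4] − [1,3,4] + [1,2,4] − [1,2,3].
As a 10×5 matrix over Z this has rank 4, with invariant factors (1,1,1,1).

Reading off H_k = ker ∂_k / im ∂_{k+1}:

  H_0: rank C_0 − rank ∂_1 = 5 − 4 = 1, and the invariant factors of ∂_1 are all 1, so H_0 ≅ Z.
  H_1: rank ker ∂_1 − rank ∂_2 = (10 − 4) − 6 = 0, and the invariant factors of ∂_2 are all 1, so H_1 ≅ 0.
  H_2: rank ker ∂_2 − rank ∂_3 = (10 − 6) − 4 = 0, and the invariant factors of ∂_3 are all 1, so H_2 ≅ 0.
  H_3: rank ker ∂_3 − rank ∂_4 = (5 − 4) − 0 = 1, and there is no ∂_4, so H_3 ≅ Z.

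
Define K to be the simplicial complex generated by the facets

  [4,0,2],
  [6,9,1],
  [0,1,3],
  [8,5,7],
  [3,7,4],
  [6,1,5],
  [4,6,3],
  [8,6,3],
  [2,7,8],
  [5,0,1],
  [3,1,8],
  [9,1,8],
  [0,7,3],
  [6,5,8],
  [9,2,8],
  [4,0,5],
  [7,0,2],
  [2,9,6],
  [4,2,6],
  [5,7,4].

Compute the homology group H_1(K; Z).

H_1 ≅ Z × Z/2.

Order the vertices as 0 < 1 < 2 < 3 < 4 < 5 < 6 < 7 < 8 < 9. Listing each simplex with vertices in this order, K has dimension 2 with simplices:

  0-simplices (10): [0], [1], [2], [3], [4], [5], [6], [7], [8], [9]
  1-simplices (30): (30 of them)
  2-simplices (20): (20 of them)

giving chain groups C_0 ≅ Z^10, C_1 ≅ Z^30, C_2 ≅ Z^20.

Boundary ∂_1: C_1 → C_0 maps an edge to its endpoints' difference, ∂[p,q] = q − p. For instance
  ∂[0,2] = [2] − [0].
The resulting 10×30 matrix has rank 9, and its Smith normal form has invariant factors (1,1,1,1,1,1,1,1,1).

Boundary ∂_2: C_2 → C_1 maps a triangle to the signed sum of its edges. For instance
  ∂[2,6,9] = [6,9] − [2,9] + [2,6],
  ∂[3,6,8] = [6,8] − [3,8] + [3,6].
This gives a 30×20 integer matrix of rank 20; reducing to Smith normal form yields diagonal entries (1,1,1,1,1,1,1,1,1,1,1,1,1,1,1,1,1,1,1,2).

From H_k ≅ ker(∂_k) / im(∂_{k+1}) we obtain:

  H_1: rank ker ∂_1 − rank ∂_2 = (30 − 9) − 20 = 1, and ∂_2 has invariant factor 2 > 1, so H_1 = Z × Z/2.

(K is a triangulation of the Klein bottle.)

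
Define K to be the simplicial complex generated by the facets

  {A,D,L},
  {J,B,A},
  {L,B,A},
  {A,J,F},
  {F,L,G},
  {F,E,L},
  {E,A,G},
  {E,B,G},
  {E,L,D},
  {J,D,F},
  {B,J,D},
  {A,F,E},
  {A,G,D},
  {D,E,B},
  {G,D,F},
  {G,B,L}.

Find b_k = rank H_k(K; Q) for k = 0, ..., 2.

Order the vertices as A < B < D < E < F < G < J < L. Listing each simplex with vertices in this order, K has dimension 2 with simplices:

  0-simplices (8): A, B, D, E, F, G, J, L
  1-simplices (24): AB, AD, AE, AF, AG, AJ, AL, BD, BE, BG, BJ, BL, DE, DF, DG, DJ, DL, EF, EG, EL, FG, FJ, FL, GL
  2-simplices (16): ABJ, ABL, ADG, ADL, AEF, AEG, AFJ, BDE, BDJ, BEG, BGL, DEL, DFG, DFJ, EFL, FGL

Hence C_0 ≅ Z^8, C_1 ≅ Z^24, C_2 ≅ Z^16.

The boundary map ∂_1: C_1 → C_0 maps an edge to its endpoints' difference, ∂[p,q] = q − p.
This gives a 8×24 integer matrix of rank 7; reducing to Smith normal form yields diagonal entries (1,1,1,1,1,1,1).

Boundary ∂_2: C_2 → C_1 maps a triangle to the signed sum of its edges. For instance
  ∂ABL = BL − AL + AB,
  ∂DEL = EL − DL + DE.
This gives a 24×16 integer matrix of rank 15; reducing to Smith normal form yields diagonal entries (1,1,1,1,1,1,1,1,1,1,1,1,1,1,1).

Now H_k = ker ∂_k / im ∂_{k+1}, so:

  H_0: rank C_0 − rank ∂_1 = 8 − 7 = 1, and the invariant factors of ∂_1 are all 1, so H_0 = Z.
  H_1: rank ker ∂_1 − rank ∂_2 = (24 − 7) − 15 = 2, and the invariant factors of ∂_2 are all 1, so H_1 = Z^2.
  H_2: rank ker ∂_2 − rank ∂_3 = (16 − 15) − 0 = 1, and there is no ∂_3, so H_2 = Z.

(K is a triangulation of the torus T^2.)

Hence the Betti numbers are b_0 = 1, b_1 = 2, b_2 = 1.

b_0 = 1, b_1 = 2, b_2 = 1.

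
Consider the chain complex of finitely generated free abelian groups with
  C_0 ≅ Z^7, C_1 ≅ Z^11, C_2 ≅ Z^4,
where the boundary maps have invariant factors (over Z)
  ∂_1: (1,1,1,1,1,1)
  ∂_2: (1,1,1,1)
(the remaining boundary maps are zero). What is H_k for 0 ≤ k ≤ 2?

H_0 = Z,  H_1 = Z,  H_2 = 0.

H_0: b_0 = 7 − 0 − 6 = 1; torsion from ∂_1 factors > 1: none. So H_0 = Z.
H_1: b_1 = 11 − 6 − 4 = 1; torsion from ∂_2 factors > 1: none. So H_1 = Z.
H_2: b_2 = 4 − 4 − 0 = 0; torsion from ∂_3 factors > 1: none. So H_2 = 0.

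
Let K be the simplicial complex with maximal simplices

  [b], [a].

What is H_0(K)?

H_0 = Z^2.

Order the vertices as a < b. Listing each simplex with vertices in this order, K has dimension 0 with simplices:

  0-simplices (2): a, b

Hence C_0 ≅ Z^2.

Computing H_k = (kernel of ∂_k) / (image of ∂_{k+1}):

  H_0: rank C_0 − rank ∂_1 = 2 − 0 = 2, and there is no ∂_1, so H_0 ≅ Z^2.

(K is a triangulation of a set of 2 points.)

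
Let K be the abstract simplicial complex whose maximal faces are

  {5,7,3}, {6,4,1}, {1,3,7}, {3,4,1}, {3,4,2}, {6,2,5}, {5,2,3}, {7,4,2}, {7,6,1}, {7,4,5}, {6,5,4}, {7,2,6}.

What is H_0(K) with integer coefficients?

H_0 ≅ Z.

Take the total order 1 < 2 < 3 < 4 < 5 < 6 < 7 on the vertex set. Then K (dimension 2) consists of the simplices:

  0-simplices (7): [1], [2], [3], [4], [5], [6], [7]
  1-simplices (18): [1,3], [1,4], [1,6], [1,7], [2,3], [2,4], [2,5], [2,6], [2,7], [3,4], [3,5], [3,7], [4,5], [4,6], [4,7], [5,6], [5,7], [6,7]
  2-simplices (12): [1,3,4], [1,3,7], [1,4,6], [1,6,7], [2,3,4], [2,3,5], [2,4,7], [2,5,6], [2,6,7], [3,5,7], [4,5,6], [4,5,7]

giving chain groups C_0 ≅ Z^7, C_1 ≅ Z^18, C_2 ≅ Z^12.

The boundary map ∂_1: C_1 → C_0 maps an edge to its endpoints' difference, ∂[p,q] = q − p. For instance
  ∂[3,4] = [4] − [3].
The resulting 7×18 matrix has rank 6, and its Smith normal form has invariant factors (1,1,1,1,1,1).

The boundary map ∂_2: C_2 → C_1 maps a triangle to the signed sum of its edges. For instance
  ∂[1,3,7] = [3,7] − [1,7] + [1,3],
  ∂[4,5,7] = [5,7] − [4,7] + [4,5].
The 18×12 boundary matrix has rank 12 and Smith normal form diag(1,1,1,1,1,1,1,1,1,1,1,2).

From H_k ≅ ker(∂_k) / im(∂_{k+1}) we obtain:

  H_0: rank C_0 − rank ∂_1 = 7 − 6 = 1, and the invariant factors of ∂_1 are all 1, so H_0 ≅ Z.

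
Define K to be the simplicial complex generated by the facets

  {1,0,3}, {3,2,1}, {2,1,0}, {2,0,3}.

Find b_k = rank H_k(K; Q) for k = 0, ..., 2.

b_0 = 1, b_1 = 0, b_2 = 1.

We work with the vertex ordering 0 < 1 < 2 < 3. The simplices of K, each written with vertices in increasing order, are:

  0-simplices (4): [0], [1], [2], [3]
  1-simplices (6): [0,1], [0,2], [0,3], [1,2], [1,3], [2,3]
  2-simplices (4): [0,1,2], [0,1,3], [0,2,3], [1,2,3]

Hence C_0 ≅ Z^4, C_1 ≅ Z^6, C_2 ≅ Z^4.

Boundary ∂_1: C_1 → C_0 is given by ∂[p,q] = [q] − [p]. For instance
  ∂[0,1] = [1] − [0].
The 4×6 boundary matrix has rank 3 and Smith normal form diag(1,1,1).

∂_2: C_2 → C_1 sends each 2-simplex [p,q,r] to [q,r] − [p,r] + [p,q]. For instance
  ∂[0,1,2] = [1,2] − [0,2] + [0,1],
  ∂[0,1,3] = [1,3] − [0,3] + [0,1].
This gives a 6×4 integer matrix of rank 3; reducing to Smith normal form yields diagonal entries (1,1,1).

From H_k ≅ ker(∂_k) / im(∂_{k+1}) we obtain:

  H_0: rank C_0 − rank ∂_1 = 4 − 3 = 1, and the invariant factors of ∂_1 are all 1, so H_0 = Z.
  H_1: rank ker ∂_1 − rank ∂_2 = (6 − 3) − 3 = 0, and the invariant factors of ∂_2 are all 1, so H_1 = 0.
  H_2: rank ker ∂_2 − rank ∂_3 = (4 − 3) − 0 = 1, and there is no ∂_3, so H_2 = Z.

Hence the Betti numbers are b_0 = 1, b_1 = 0, b_2 = 1.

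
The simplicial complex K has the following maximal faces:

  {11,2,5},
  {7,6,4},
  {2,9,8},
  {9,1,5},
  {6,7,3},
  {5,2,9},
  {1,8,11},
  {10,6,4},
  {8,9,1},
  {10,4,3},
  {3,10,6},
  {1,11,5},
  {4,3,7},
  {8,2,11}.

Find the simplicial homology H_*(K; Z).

H_0 ≅ Z^2,  H_1 = 0,  H_2 ≅ Z^2.

Fix the vertex order 1 < 2 < 3 < 4 < 5 < 6 < 7 < 8 < 9 < 10 < 11 and write every simplex with vertices in increasing order. Then dim K = 2 and the simplices of K are:

  0-simplices (11): [1], [2], [3], [4], [5], [6], [7], [8], [9], [10], [11]
  1-simplices (21): [1,5], [1,8], [1,9], [1,11], [2,5], [2,8], [2,9], [2,11], [3,4], [3,6], [3,7], [3,10], [4,6], [4,7], [4,10], [5,9], [5,11], [6,7], [6,10], [8,9], [8,11]
  2-simplices (14): [1,5,9], [1,5,11], [1,8,9], [1,8,11], [2,5,9], [2,5,11], [2,8,9], [2,8,11], [3,4,7], [3,4,10], [3,6,7], [3,6,10], [4,6,7], [4,6,10]

so the chain groups are C_0 ≅ Z^11, C_1 ≅ Z^21, C_2 ≅ Z^14.

∂_1: C_1 → C_0 is given by ∂[p,q] = [q] − [p].
The 11×21 boundary matrix has rank 9 and Smith normal form diag(1,1,1,1,1,1,1,1,1).

Boundary ∂_2: C_2 → C_1 acts by ∂[p,q,r] = [q,r] − [p,r] + [p,q]. For instance
  ∂[3,4,7] = [4,7] − [3,7] + [3,4],
  ∂[3,6,10] = [6,10] − [3,10] + [3,6].
As a 21×14 matrix over Z this has rank 12, with invariant factors (1,1,1,1,1,1,1,1,1,1,1,1).

Reading off H_k = ker ∂_k / im ∂_{k+1}:

  H_0: rank C_0 − rank ∂_1 = 11 − 9 = 2, and the invariant factors of ∂_1 are all 1, so H_0 = Z^2.
  H_1: rank ker ∂_1 − rank ∂_2 = (21 − 9) − 12 = 0, and the invariant factors of ∂_2 are all 1, so H_1 = 0.
  H_2: rank ker ∂_2 − rank ∂_3 = (14 − 12) − 0 = 2, and there is no ∂_3, so H_2 = Z^2.

As a check, the Euler characteristic is 11 − 21 + 14 = 4, which agrees with 2 − 0 + 2 = 4.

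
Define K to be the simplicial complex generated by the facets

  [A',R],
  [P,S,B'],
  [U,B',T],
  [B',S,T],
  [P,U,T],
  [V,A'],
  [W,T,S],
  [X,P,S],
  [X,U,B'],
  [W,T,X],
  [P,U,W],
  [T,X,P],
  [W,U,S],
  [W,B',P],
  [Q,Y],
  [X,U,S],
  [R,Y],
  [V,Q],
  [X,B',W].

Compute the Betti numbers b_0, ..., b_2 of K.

b_0 = 2, b_1 = 3, b_2 = 1.

K has 12 vertices, 26 edges, 14 triangles.
rank ∂_0 = 0, rank ∂_1 = 10 ⇒ b_0 = 12 − 0 − 10 = 2; all invariant factors of ∂_1 are 1 so no torsion. So H_0 = Z^2.
rank ∂_1 = 10, rank ∂_2 = 13 ⇒ b_1 = 26 − 10 − 13 = 3; all invariant factors of ∂_2 are 1 so no torsion. So H_1 = Z^3.
rank ∂_2 = 13, rank ∂_3 = 0 ⇒ b_2 = 14 − 13 − 0 = 1. So H_2 = Z.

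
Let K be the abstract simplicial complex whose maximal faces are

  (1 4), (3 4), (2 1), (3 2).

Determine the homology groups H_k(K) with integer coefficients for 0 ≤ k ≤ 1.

K has 4 vertices, 4 edges.
rank ∂_0 = 0, rank ∂_1 = 3 ⇒ b_0 = 4 − 0 − 3 = 1; all invariant factors of ∂_1 are 1 so no torsion. So H_0 = Z.
rank ∂_1 = 3, rank ∂_2 = 0 ⇒ b_1 = 4 − 3 − 0 = 1. So H_1 = Z.

H_0 = Z,  H_1 = Z.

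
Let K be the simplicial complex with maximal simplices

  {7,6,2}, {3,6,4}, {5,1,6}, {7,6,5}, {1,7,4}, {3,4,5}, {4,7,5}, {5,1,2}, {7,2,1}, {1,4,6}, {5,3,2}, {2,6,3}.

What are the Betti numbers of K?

We work with the vertex ordering 1 < 2 < 3 < 4 < 5 < 6 < 7. The simplices of K, each written with vertices in increasing order, are:

  0-simplices (7): [1], [2], [3], [4], [5], [6], [7]
  1-simplices (18): [1,2], [1,4], [1,5], [1,6], [1,7], [2,3], [2,5], [2,6], [2,7], [3,4], [3,5], [3,6], [4,5], [4,6], [4,7], [5,6], [5,7], [6,7]
  2-simplices (12): [1,2,5], [1,2,7], [1,4,6], [1,4,7], [1,5,6], [2,3,5], [2,3,6], [2,6,7], [3,4,5], [3,4,6], [4,5,7], [5,6,7]

giving chain groups C_0 ≅ Z^7, C_1 ≅ Z^18, C_2 ≅ Z^12.

Boundary ∂_1: C_1 → C_0 is given by ∂[p,q] = [q] − [p].
The resulting 7×18 matrix has rank 6, and its Smith normal form has invariant factors (1,1,1,1,1,1).

Boundary ∂_2: C_2 → C_1 maps a triangle to the signed sum of its edges. For instance
  ∂[4,5,7] = [5,7] − [4,7] + [4,5],
  ∂[1,2,5] = [2,5] − [1,5] + [1,2].
The resulting 18×12 matrix has rank 12, and its Smith normal form has invariant factors (1,1,1,1,1,1,1,1,1,1,1,2).

Computing H_k = (kernel of ∂_k) / (image of ∂_{k+1}):

  H_0: rank C_0 − rank ∂_1 = 7 − 6 = 1, and the invariant factors of ∂_1 are all 1, so H_0 ≅ Z.
  H_1: rank ker ∂_1 − rank ∂_2 = (18 − 6) − 12 = 0, and ∂_2 has invariant factor 2 > 1, so H_1 ≅ Z/2.
  H_2: rank ker ∂_2 − rank ∂_3 = (12 − 12) − 0 = 0, and there is no ∂_3, so H_2 ≅ 0.

(K is a triangulation of the real projective plane RP^2.)

Hence the Betti numbers are b_0 = 1, b_1 = 0, b_2 = 0.

b_0 = 1, b_1 = 0, b_2 = 0.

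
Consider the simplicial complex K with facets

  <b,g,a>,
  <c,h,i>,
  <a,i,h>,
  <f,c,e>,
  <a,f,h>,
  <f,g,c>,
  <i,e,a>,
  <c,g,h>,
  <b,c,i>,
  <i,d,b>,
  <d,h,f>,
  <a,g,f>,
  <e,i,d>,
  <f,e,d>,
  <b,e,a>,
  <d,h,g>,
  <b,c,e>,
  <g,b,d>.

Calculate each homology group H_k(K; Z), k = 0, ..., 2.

H_0 ≅ Z,  H_1 ≅ Z ⊕ Z/2,  H_2 = 0.

Fix the vertex order a < b < c < d < e < f < g < h < i and write every simplex with vertices in increasing order. Then dim K = 2 and the simplices of K are:

  0-simplices (9): a, b, c, d, e, f, g, h, i
  1-simplices (27): ab, ae, af, ag, ah, ai, bc, bd, be, bg, bi, ce, cf, cg, ch, ci, de, df, dg, dh, di, ef, ei, fg, fh, gh, hi
  2-simplices (18): abe, abg, aei, afg, afh, ahi, bce, bci, bdg, bdi, cef, cfg, cgh, chi, def, dei, dfh, dgh

Hence C_0 ≅ Z^9, C_1 ≅ Z^27, C_2 ≅ Z^18.

The boundary map ∂_1: C_1 → C_0 maps an edge to its endpoints' difference, ∂[p,q] = q − p. For instance
  ∂ef = f − e.
This gives a 9×27 integer matrix of rank 8; reducing to Smith normal form yields diagonal entries (1,1,1,1,1,1,1,1).

∂_2: C_2 → C_1 sends each 2-simplex [p,q,r] to [q,r] − [p,r] + [p,q]. For instance
  ∂afh = fh − ah + af,
  ∂afg = fg − ag + af.
The 27×18 boundary matrix has rank 18 and Smith normal form diag(1,1,1,1,1,1,1,1,1,1,1,1,1,1,1,1,1,2).

From H_k ≅ ker(∂_k) / im(∂_{k+1}) we obtain:

  H_0: rank C_0 − rank ∂_1 = 9 − 8 = 1, and the invariant factors of ∂_1 are all 1, so H_0 = Z.
  H_1: rank ker ∂_1 − rank ∂_2 = (27 − 8) − 18 = 1, and ∂_2 has invariant factor 2 > 1, so H_1 = Z ⊕ Z/2.
  H_2: rank ker ∂_2 − rank ∂_3 = (18 − 18) − 0 = 0, and there is no ∂_3, so H_2 = 0.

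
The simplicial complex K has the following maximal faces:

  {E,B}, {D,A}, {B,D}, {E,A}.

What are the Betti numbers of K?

Order the vertices as A < B < D < E. Listing each simplex with vertices in this order, K has dimension 1 with simplices:

  0-simplices (4): A, B, D, E
  1-simplices (4): AD, AE, BD, BE

Hence C_0 ≅ Z^4, C_1 ≅ Z^4.

∂_1: C_1 → C_0 is given by ∂[p,q] = [q] − [p]. For instance
  ∂AD = D − A.
The resulting 4×4 matrix has rank 3, and its Smith normal form has invariant factors (1,1,1).

Reading off H_k = ker ∂_k / im ∂_{k+1}:

  H_0: rank C_0 − rank ∂_1 = 4 − 3 = 1, and the invariant factors of ∂_1 are all 1, so H_0 = Z.
  H_1: rank ker ∂_1 − rank ∂_2 = (4 − 3) − 0 = 1, and there is no ∂_2, so H_1 = Z.

As a check, the Euler characteristic is 4 − 4 = 0, which agrees with 1 − 1 = 0.
(K is a triangulation of the circle S^1.)

Hence the Betti numbers are b_0 = 1, b_1 = 1.

b_0 = 1, b_1 = 1.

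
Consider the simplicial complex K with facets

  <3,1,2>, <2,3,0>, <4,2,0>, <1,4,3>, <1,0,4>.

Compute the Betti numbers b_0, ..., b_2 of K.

b_0 = 1, b_1 = 1, b_2 = 0.

Fix the vertex order 0 < 1 < 2 < 3 < 4 and write every simplex with vertices in increasing order. Then dim K = 2 and the simplices of K are:

  0-simplices (5): [0], [1], [2], [3], [4]
  1-simplices (10): [0,1], [0,2], [0,3], [0,4], [1,2], [1,3], [1,4], [2,3], [2,4], [3,4]
  2-simplices (5): [0,1,4], [0,2,3], [0,2,4], [1,2,3], [1,3,4]

so the chain groups are C_0 ≅ Z^5, C_1 ≅ Z^10, C_2 ≅ Z^5.

Boundary ∂_1: C_1 → C_0 is given by ∂[p,q] = [q] − [p]. For instance
  ∂[0,3] = [3] − [0].
The 5×10 boundary matrix has rank 4 and Smith normal form diag(1,1,1,1).

∂_2: C_2 → C_1 acts by ∂[p,q,r] = [q,r] − [p,r] + [p,q]. For instance
  ∂[1,3,4] = [3,4] − [1,4] + [1,3],
  ∂[0,1,4] = [1,4] − [0,4] + [0,1].
This gives a 10×5 integer matrix of rank 5; reducing to Smith normal form yields diagonal entries (1,1,1,1,1).

Reading off H_k = ker ∂_k / im ∂_{k+1}:

  H_0: rank C_0 − rank ∂_1 = 5 − 4 = 1, and the invariant factors of ∂_1 are all 1, so H_0 ≅ Z.
  H_1: rank ker ∂_1 − rank ∂_2 = (10 − 4) − 5 = 1, and the invariant factors of ∂_2 are all 1, so H_1 ≅ Z.
  H_2: rank ker ∂_2 − rank ∂_3 = (5 − 5) − 0 = 0, and there is no ∂_3, so H_2 ≅ 0.

As a check, the Euler characteristic is 5 − 10 + 5 = 0, which agrees with 1 − 1 + 0 = 0.

Hence the Betti numbers are b_0 = 1, b_1 = 1, b_2 = 0.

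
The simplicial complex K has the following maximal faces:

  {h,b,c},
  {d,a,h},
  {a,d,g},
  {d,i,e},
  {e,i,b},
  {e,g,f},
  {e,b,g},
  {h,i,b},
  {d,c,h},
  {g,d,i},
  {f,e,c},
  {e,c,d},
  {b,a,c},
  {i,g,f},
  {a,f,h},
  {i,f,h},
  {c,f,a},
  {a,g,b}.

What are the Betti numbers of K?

Fix the vertex order a < b < c < d < e < f < g < h < i and write every simplex with vertices in increasing order. Then dim K = 2 and the simplices of K are:

  0-simplices (9): a, b, c, d, e, f, g, h, i
  1-simplices (27): ab, ac, ad, af, ag, ah, bc, be, bg, bh, bi, cd, ce, cf, ch, de, dg, dh, di, ef, eg, ei, fg, fh, fi, gi, hi
  2-simplices (18): abc, abg, acf, adg, adh, afh, bch, beg, bei, bhi, cde, cdh, cef, dei, dgi, efg, fgi, fhi

Hence C_0 ≅ Z^9, C_1 ≅ Z^27, C_2 ≅ Z^18.

The boundary map ∂_1: C_1 → C_0 sends each edge [p,q] (with p < q) to q − p. For instance
  ∂bh = h − b.
The resulting 9×27 matrix has rank 8, and its Smith normal form has invariant factors (1,1,1,1,1,1,1,1).

Boundary ∂_2: C_2 → C_1 sends each 2-simplex [p,q,r] to [q,r] − [p,r] + [p,q]. For instance
  ∂abg = bg − ag + ab,
  ∂adg = dg − ag + ad.
This gives a 27×18 integer matrix of rank 18; reducing to Smith normal form yields diagonal entries (1,1,1,1,1,1,1,1,1,1,1,1,1,1,1,1,1,2).

Now H_k = ker ∂_k / im ∂_{k+1}, so:

  H_0: rank C_0 − rank ∂_1 = 9 − 8 = 1, and the invariant factors of ∂_1 are all 1, so H_0 = Z.
  H_1: rank ker ∂_1 − rank ∂_2 = (27 − 8) − 18 = 1, and ∂_2 has invariant factor 2 > 1, so H_1 = Z ⊕ Z/2.
  H_2: rank ker ∂_2 − rank ∂_3 = (18 − 18) − 0 = 0, and there is no ∂_3, so H_2 = 0.

Hence the Betti numbers are b_0 = 1, b_1 = 1, b_2 = 0.

b_0 = 1, b_1 = 1, b_2 = 0.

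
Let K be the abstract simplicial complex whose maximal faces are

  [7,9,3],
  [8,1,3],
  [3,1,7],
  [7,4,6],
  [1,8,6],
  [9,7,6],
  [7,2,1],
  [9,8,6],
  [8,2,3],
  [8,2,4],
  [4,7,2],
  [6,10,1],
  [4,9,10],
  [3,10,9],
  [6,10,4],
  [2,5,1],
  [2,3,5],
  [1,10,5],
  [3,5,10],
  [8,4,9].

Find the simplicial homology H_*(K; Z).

H_0 ≅ Z,  H_1 ≅ Z ⊕ Z/2,  H_2 = 0.

Fix the vertex order 1 < 2 < 3 < 4 < 5 < 6 < 7 < 8 < 9 < 10 and write every simplex with vertices in increasing order. Then dim K = 2 and the simplices of K are:

  0-simplices (10): [1], [2], [3], [4], [5], [6], [7], [8], [9], [10]
  1-simplices (30): (30 of them)
  2-simplices (20): (20 of them)

Hence C_0 ≅ Z^10, C_1 ≅ Z^30, C_2 ≅ Z^20.

Boundary ∂_1: C_1 → C_0 maps an edge to its endpoints' difference, ∂[p,q] = q − p. For instance
  ∂[2,3] = [3] − [2].
As a 10×30 matrix over Z this has rank 9, with invariant factors (1,1,1,1,1,1,1,1,1).

∂_2: C_2 → C_1 sends each 2-simplex [p,q,r] to [q,r] − [p,r] + [p,q]. For instance
  ∂[1,6,10] = [6,10] − [1,10] + [1,6],
  ∂[2,4,8] = [4,8] − [2,8] + [2,4].
This gives a 30×20 integer matrix of rank 20; reducing to Smith normal form yields diagonal entries (1,1,1,1,1,1,1,1,1,1,1,1,1,1,1,1,1,1,1,2).

Computing H_k = (kernel of ∂_k) / (image of ∂_{k+1}):

  H_0: rank C_0 − rank ∂_1 = 10 − 9 = 1, and the invariant factors of ∂_1 are all 1, so H_0 = Z.
  H_1: rank ker ∂_1 − rank ∂_2 = (30 − 9) − 20 = 1, and ∂_2 has invariant factor 2 > 1, so H_1 = Z ⊕ Z/2.
  H_2: rank ker ∂_2 − rank ∂_3 = (20 − 20) − 0 = 0, and there is no ∂_3, so H_2 = 0.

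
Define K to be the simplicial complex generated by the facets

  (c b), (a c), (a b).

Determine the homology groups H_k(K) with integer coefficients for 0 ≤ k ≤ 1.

Order the vertices as a < b < c. Listing each simplex with vertices in this order, K has dimension 1 with simplices:

  0-simplices (3): a, b, c
  1-simplices (3): ab, ac, bc

giving chain groups C_0 ≅ Z^3, C_1 ≅ Z^3.

The boundary map ∂_1: C_1 → C_0 is given by ∂[p,q] = [q] − [p]. For instance
  ∂ac = c − a.
As a 3×3 matrix over Z this has rank 2, with invariant factors (1,1).

From H_k ≅ ker(∂_k) / im(∂_{k+1}) we obtain:

  H_0: rank C_0 − rank ∂_1 = 3 − 2 = 1, and the invariant factors of ∂_1 are all 1, so H_0 = Z.
  H_1: rank ker ∂_1 − rank ∂_2 = (3 − 2) − 0 = 1, and there is no ∂_2, so H_1 = Z.

As a check, the Euler characteristic is 3 − 3 = 0, which agrees with 1 − 1 = 0.
(K is a triangulation of the circle S^1.)

H_0 ≅ Z,  H_1 ≅ Z.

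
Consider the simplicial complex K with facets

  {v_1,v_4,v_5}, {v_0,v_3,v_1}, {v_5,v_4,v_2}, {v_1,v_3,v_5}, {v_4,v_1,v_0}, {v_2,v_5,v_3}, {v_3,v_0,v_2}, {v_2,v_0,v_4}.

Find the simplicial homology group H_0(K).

Take the total order v_0 < v_1 < v_2 < v_3 < v_4 < v_5 on the vertex set. Then K (dimension 2) consists of the simplices:

  0-simplices (6): [v_0], [v_1], [v_2], [v_3], [v_4], [v_5]
  1-simplices (12): [v_0,v_1], [v_0,v_2], [v_0,v_3], [v_0,v_4], [v_1,v_3], [v_1,v_4], [v_1,v_5], [v_2,v_3], [v_2,v_4], [v_2,v_5], [v_3,v_5], [v_4,v_5]
  2-simplices (8): [v_0,v_1,v_3], [v_0,v_1,v_4], [v_0,v_2,v_3], [v_0,v_2,v_4], [v_1,v_3,v_5], [v_1,v_4,v_5], [v_2,v_3,v_5], [v_2,v_4,v_5]

Hence C_0 ≅ Z^6, C_1 ≅ Z^12, C_2 ≅ Z^8.

The boundary map ∂_1: C_1 → C_0 is given by ∂[p,q] = [q] − [p]. For instance
  ∂[v_4,v_5] = [v_5] − [v_4].
The 6×12 boundary matrix has rank 5 and Smith normal form diag(1,1,1,1,1).

∂_2: C_2 → C_1 maps a triangle to the signed sum of its edges. For instance
  ∂[v_1,v_3,v_5] = [v_3,v_5] − [v_1,v_5] + [v_1,v_3],
  ∂[v_0,v_2,v_3] = [v_2,v_3] − [v_0,v_3] + [v_0,v_2].
As a 12×8 matrix over Z this has rank 7, with invariant factors (1,1,1,1,1,1,1).

Now H_k = ker ∂_k / im ∂_{k+1}, so:

  H_0: rank C_0 − rank ∂_1 = 6 − 5 = 1, and the invariant factors of ∂_1 are all 1, so H_0 ≅ Z.

H_0 = Z.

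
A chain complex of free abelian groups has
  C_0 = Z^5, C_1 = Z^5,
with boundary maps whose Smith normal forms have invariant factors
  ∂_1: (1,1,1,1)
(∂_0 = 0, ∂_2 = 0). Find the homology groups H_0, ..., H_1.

H_0 = Z,  H_1 = Z.

H_0: b_0 = 5 − 0 − 4 = 1; torsion from ∂_1 factors > 1: none. So H_0 = Z.
H_1: b_1 = 5 − 4 − 0 = 1; torsion from ∂_2 factors > 1: none. So H_1 = Z.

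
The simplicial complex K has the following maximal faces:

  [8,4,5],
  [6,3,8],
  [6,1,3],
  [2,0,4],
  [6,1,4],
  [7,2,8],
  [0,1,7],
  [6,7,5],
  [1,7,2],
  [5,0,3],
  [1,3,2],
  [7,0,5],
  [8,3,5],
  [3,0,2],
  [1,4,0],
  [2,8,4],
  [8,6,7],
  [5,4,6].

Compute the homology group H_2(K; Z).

Order the vertices as 0 < 1 < 2 < 3 < 4 < 5 < 6 < 7 < 8. Listing each simplex with vertices in this order, K has dimension 2 with simplices:

  0-simplices (9): [0], [1], [2], [3], [4], [5], [6], [7], [8]
  1-simplices (27): (27 of them)
  2-simplices (18): [0,1,4], [0,1,7], [0,2,3], [0,2,4], [0,3,5], [0,5,7], [1,2,3], [1,2,7], [1,3,6], [1,4,6], [2,4,8], [2,7,8], [3,5,8], [3,6,8], [4,5,6], [4,5,8], [5,6,7], [6,7,8]

so the chain groups are C_0 ≅ Z^9, C_1 ≅ Z^27, C_2 ≅ Z^18.

∂_1: C_1 → C_0 is given by ∂[p,q] = [q] − [p]. For instance
  ∂[0,2] = [2] − [0].
The resulting 9×27 matrix has rank 8, and its Smith normal form has invariant factors (1,1,1,1,1,1,1,1).

∂_2: C_2 → C_1 maps a triangle to the signed sum of its edges. For instance
  ∂[0,1,4] = [1,4] − [0,4] + [0,1],
  ∂[1,2,3] = [2,3] − [1,3] + [1,2].
The 27×18 boundary matrix has rank 18 and Smith normal form diag(1,1,1,1,1,1,1,1,1,1,1,1,1,1,1,1,1,2).

Now H_k = ker ∂_k / im ∂_{k+1}, so:

  H_2: rank ker ∂_2 − rank ∂_3 = (18 − 18) − 0 = 0, and there is no ∂_3, so H_2 ≅ 0.

H_2 ≅ 0.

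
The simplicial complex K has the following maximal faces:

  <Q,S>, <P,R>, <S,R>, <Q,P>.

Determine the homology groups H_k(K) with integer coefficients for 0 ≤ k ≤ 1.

H_0 = Z,  H_1 = Z.

Fix the vertex order P < Q < R < S and write every simplex with vertices in increasing order. Then dim K = 1 and the simplices of K are:

  0-simplices (4): P, Q, R, S
  1-simplices (4): PQ, PR, QS, RS

Hence C_0 ≅ Z^4, C_1 ≅ Z^4.

The boundary map ∂_1: C_1 → C_0 is given by ∂[p,q] = [q] − [p]. For instance
  ∂PR = R − P.
The resulting 4×4 matrix has rank 3, and its Smith normal form has invariant factors (1,1,1).

From H_k ≅ ker(∂_k) / im(∂_{k+1}) we obtain:

  H_0: rank C_0 − rank ∂_1 = 4 − 3 = 1, and the invariant factors of ∂_1 are all 1, so H_0 = Z.
  H_1: rank ker ∂_1 − rank ∂_2 = (4 − 3) − 0 = 1, and there is no ∂_2, so H_1 = Z.

(K is a triangulation of the circle S^1.)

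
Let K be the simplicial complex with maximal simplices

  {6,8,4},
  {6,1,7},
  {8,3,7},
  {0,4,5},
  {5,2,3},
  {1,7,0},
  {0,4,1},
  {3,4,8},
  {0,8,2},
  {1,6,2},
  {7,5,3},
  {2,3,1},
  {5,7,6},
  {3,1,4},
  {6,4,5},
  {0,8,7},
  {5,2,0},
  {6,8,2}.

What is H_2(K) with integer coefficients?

Order the vertices as 0 < 1 < 2 < 3 < 4 < 5 < 6 < 7 < 8. Listing each simplex with vertices in this order, K has dimension 2 with simplices:

  0-simplices (9): [0], [1], [2], [3], [4], [5], [6], [7], [8]
  1-simplices (27): (27 of them)
  2-simplices (18): [0,1,4], [0,1,7], [0,2,5], [0,2,8], [0,4,5], [0,7,8], [1,2,3], [1,2,6], [1,3,4], [1,6,7], [2,3,5], [2,6,8], [3,4,8], [3,5,7], [3,7,8], [4,5,6], [4,6,8], [5,6,7]

so the chain groups are C_0 ≅ Z^9, C_1 ≅ Z^27, C_2 ≅ Z^18.

∂_1: C_1 → C_0 is given by ∂[p,q] = [q] − [p].
The 9×27 boundary matrix has rank 8 and Smith normal form diag(1,1,1,1,1,1,1,1).

The boundary map ∂_2: C_2 → C_1 sends each 2-simplex [p,q,r] to [q,r] − [p,r] + [p,q]. For instance
  ∂[0,1,7] = [1,7] − [0,7] + [0,1],
  ∂[3,7,8] = [7,8] − [3,8] + [3,7].
The resulting 27×18 matrix has rank 17, and its Smith normal form has invariant factors (1,1,1,1,1,1,1,1,1,1,1,1,1,1,1,1,1).

Reading off H_k = ker ∂_k / im ∂_{k+1}:

  H_2: rank ker ∂_2 − rank ∂_3 = (18 − 17) − 0 = 1, and there is no ∂_3, so H_2 ≅ Z.

H_2 = Z.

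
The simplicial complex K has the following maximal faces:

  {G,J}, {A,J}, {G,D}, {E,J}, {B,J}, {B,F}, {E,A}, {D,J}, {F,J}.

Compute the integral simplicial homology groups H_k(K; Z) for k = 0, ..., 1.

We work with the vertex ordering A < B < D < E < F < G < J. The simplices of K, each written with vertices in increasing order, are:

  0-simplices (7): A, B, D, E, F, G, J
  1-simplices (9): AE, AJ, BF, BJ, DG, DJ, EJ, FJ, GJ

so the chain groups are C_0 ≅ Z^7, C_1 ≅ Z^9.

Boundary ∂_1: C_1 → C_0 sends each edge [p,q] (with p < q) to q − p.
The resulting 7×9 matrix has rank 6, and its Smith normal form has invariant factors (1,1,1,1,1,1).

From H_k ≅ ker(∂_k) / im(∂_{k+1}) we obtain:

  H_0: rank C_0 − rank ∂_1 = 7 − 6 = 1, and the invariant factors of ∂_1 are all 1, so H_0 = Z.
  H_1: rank ker ∂_1 − rank ∂_2 = (9 − 6) − 0 = 3, and there is no ∂_2, so H_1 = Z^3.

As a check, the Euler characteristic is 7 − 9 = -2, which agrees with 1 − 3 = -2.

H_0 ≅ Z,  H_1 ≅ Z^3.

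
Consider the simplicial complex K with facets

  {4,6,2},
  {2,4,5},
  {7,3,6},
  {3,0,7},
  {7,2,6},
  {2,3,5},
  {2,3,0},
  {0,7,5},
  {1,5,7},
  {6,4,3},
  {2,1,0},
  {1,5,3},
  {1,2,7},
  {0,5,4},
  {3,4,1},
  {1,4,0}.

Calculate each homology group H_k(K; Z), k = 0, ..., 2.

We work with the vertex ordering 0 < 1 < 2 < 3 < 4 < 5 < 6 < 7. The simplices of K, each written with vertices in increasing order, are:

  0-simplices (8): [0], [1], [2], [3], [4], [5], [6], [7]
  1-simplices (24): (24 of them)
  2-simplices (16): [0,1,2], [0,1,4], [0,2,3], [0,3,7], [0,4,5], [0,5,7], [1,2,7], [1,3,4], [1,3,5], [1,5,7], [2,3,5], [2,4,5], [2,4,6], [2,6,7], [3,4,6], [3,6,7]

giving chain groups C_0 ≅ Z^8, C_1 ≅ Z^24, C_2 ≅ Z^16.

∂_1: C_1 → C_0 sends each edge [p,q] (with p < q) to q − p.
This gives a 8×24 integer matrix of rank 7; reducing to Smith normal form yields diagonal entries (1,1,1,1,1,1,1).

Boundary ∂_2: C_2 → C_1 maps a triangle to the signed sum of its edges. For instance
  ∂[1,5,7] = [5,7] − [1,7] + [1,5],
  ∂[0,1,4] = [1,4] − [0,4] + [0,1].
The resulting 24×16 matrix has rank 15, and its Smith normal form has invariant factors (1,1,1,1,1,1,1,1,1,1,1,1,1,1,1).

Reading off H_k = ker ∂_k / im ∂_{k+1}:

  H_0: rank C_0 − rank ∂_1 = 8 − 7 = 1, and the invariant factors of ∂_1 are all 1, so H_0 = Z.
  H_1: rank ker ∂_1 − rank ∂_2 = (24 − 7) − 15 = 2, and the invariant factors of ∂_2 are all 1, so H_1 = Z^2.
  H_2: rank ker ∂_2 − rank ∂_3 = (16 − 15) − 0 = 1, and there is no ∂_3, so H_2 = Z.

As a check, the Euler characteristic is 8 − 24 + 16 = 0, which agrees with 1 − 2 + 1 = 0.
(K is a triangulation of the torus T^2.)

H_0 ≅ Z,  H_1 ≅ Z^2,  H_2 ≅ Z.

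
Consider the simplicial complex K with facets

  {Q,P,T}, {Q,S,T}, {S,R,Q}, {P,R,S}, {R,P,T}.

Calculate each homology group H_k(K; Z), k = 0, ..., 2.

H_0 = Z,  H_1 = Z,  H_2 = 0.

We work with the vertex ordering P < Q < R < S < T. The simplices of K, each written with vertices in increasing order, are:

  0-simplices (5): P, Q, R, S, T
  1-simplices (10): PQ, PR, PS, PT, QR, QS, QT, RS, RT, ST
  2-simplices (5): PQT, PRS, PRT, QRS, QST

so the chain groups are C_0 ≅ Z^5, C_1 ≅ Z^10, C_2 ≅ Z^5.

The boundary map ∂_1: C_1 → C_0 is given by ∂[p,q] = [q] − [p]. For instance
  ∂QR = R − Q.
As a 5×10 matrix over Z this has rank 4, with invariant factors (1,1,1,1).

The boundary map ∂_2: C_2 → C_1 maps a triangle to the signed sum of its edges. For instance
  ∂PRS = RS − PS + PR,
  ∂QST = ST − QT + QS.
This gives a 10×5 integer matrix of rank 5; reducing to Smith normal form yields diagonal entries (1,1,1,1,1).

Computing H_k = (kernel of ∂_k) / (image of ∂_{k+1}):

  H_0: rank C_0 − rank ∂_1 = 5 − 4 = 1, and the invariant factors of ∂_1 are all 1, so H_0 ≅ Z.
  H_1: rank ker ∂_1 − rank ∂_2 = (10 − 4) − 5 = 1, and the invariant factors of ∂_2 are all 1, so H_1 ≅ Z.
  H_2: rank ker ∂_2 − rank ∂_3 = (5 − 5) − 0 = 0, and there is no ∂_3, so H_2 ≅ 0.

(K is a triangulation of the Möbius band.)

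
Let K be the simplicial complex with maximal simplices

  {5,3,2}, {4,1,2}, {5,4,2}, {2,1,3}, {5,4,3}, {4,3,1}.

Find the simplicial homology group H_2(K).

H_2 = Z.

We work with the vertex ordering 1 < 2 < 3 < 4 < 5. The simplices of K, each written with vertices in increasing order, are:

  0-simplices (5): [1], [2], [3], [4], [5]
  1-simplices (9): [1,2], [1,3], [1,4], [2,3], [2,4], [2,5], [3,4], [3,5], [4,5]
  2-simplices (6): [1,2,3], [1,2,4], [1,3,4], [2,3,5], [2,4,5], [3,4,5]

so the chain groups are C_0 ≅ Z^5, C_1 ≅ Z^9, C_2 ≅ Z^6.

Boundary ∂_1: C_1 → C_0 sends each edge [p,q] (with p < q) to q − p.
This gives a 5×9 integer matrix of rank 4; reducing to Smith normal form yields diagonal entries (1,1,1,1).

The boundary map ∂_2: C_2 → C_1 maps a triangle to the signed sum of its edges. For instance
  ∂[1,2,4] = [2,4] − [1,4] + [1,2],
  ∂[2,4,5] = [4,5] − [2,5] + [2,4].
The resulting 9×6 matrix has rank 5, and its Smith normal form has invariant factors (1,1,1,1,1).

Computing H_k = (kernel of ∂_k) / (image of ∂_{k+1}):

  H_2: rank ker ∂_2 − rank ∂_3 = (6 − 5) − 0 = 1, and there is no ∂_3, so H_2 ≅ Z.

(K is a triangulation of the 2-sphere S^2.)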